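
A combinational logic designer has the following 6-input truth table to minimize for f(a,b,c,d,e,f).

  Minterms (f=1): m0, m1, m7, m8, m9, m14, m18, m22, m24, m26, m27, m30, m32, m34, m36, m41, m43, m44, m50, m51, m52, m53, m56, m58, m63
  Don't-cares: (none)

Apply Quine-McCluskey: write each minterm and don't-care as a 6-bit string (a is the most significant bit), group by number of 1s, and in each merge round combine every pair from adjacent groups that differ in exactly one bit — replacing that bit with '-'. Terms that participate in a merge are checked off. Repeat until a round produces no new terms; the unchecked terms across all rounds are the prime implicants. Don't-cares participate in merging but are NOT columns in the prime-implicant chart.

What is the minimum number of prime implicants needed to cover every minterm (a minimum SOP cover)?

12

[col 0] 000000*, 000001*, 000111, 001000*, 001001*, 001110*, 010010*, 010110*, 011000*, 011010*, 011011*, 011110*, 100000*, 100010*, 100100*, 101001*, 101011*, 101100*, 110010*, 110011*, 110100*, 110101*, 111000*, 111010*, 111111
[col 1] -00000, -01001, -10010*, -11000*, -11010*, 0-1000, 0-1110, 00-000*, 00-001*, 00000-*, 00100-*, 01-010*, 01-110*, 010-10*, 011-10*, 0110-0*, 01101-, 1-0010, 1-0100, 10-100, 100-00, 1000-0, 1010-1, 11-010*, 11001-, 11010-, 1110-0*
[col 2] -1-010, -110-0, 00-00-, 01--10
Prime implicants: -00000, -01001, -1-010, -110-0, 0-1000, 0-1110, 00-00-, 000111, 01--10, 01101-, 1-0010, 1-0100, 10-100, 100-00, 1000-0, 1010-1, 11001-, 11010-, 111111
PI chart (minterm → PIs covering it):
  0 | -00000,00-00-
  1 | 00-00-  (sole → essential)
  7 | 000111  (sole → essential)
  8 | 0-1000,00-00-
  9 | -01001,00-00-
  14 | 0-1110  (sole → essential)
  18 | -1-010,01--10
  22 | 01--10  (sole → essential)
  24 | -110-0,0-1000
  26 | -1-010,-110-0,01--10,01101-
  27 | 01101-  (sole → essential)
  30 | 0-1110,01--10
  32 | -00000,100-00,1000-0
  34 | 1-0010,1000-0
  36 | 1-0100,10-100,100-00
  41 | -01001,1010-1
  43 | 1010-1  (sole → essential)
  44 | 10-100  (sole → essential)
  50 | -1-010,1-0010,11001-
  51 | 11001-  (sole → essential)
  52 | 1-0100,11010-
  53 | 11010-  (sole → essential)
  56 | -110-0  (sole → essential)
  58 | -1-010,-110-0
  63 | 111111  (sole → essential)
Essential prime implicants: -110-0, 0-1110, 00-00-, 000111, 01--10, 01101-, 10-100, 1010-1, 11001-, 11010-, 111111
Petrick residual → 1000-0
Minimum SOP uses 12 PIs: bcd'f' + a'cdef' + a'b'd'e' + a'b'c'def + a'bef' + a'bcd'e + ab'de'f' + ab'c'd'f' + ab'cd'f + abc'd'e + abc'de' + abcdef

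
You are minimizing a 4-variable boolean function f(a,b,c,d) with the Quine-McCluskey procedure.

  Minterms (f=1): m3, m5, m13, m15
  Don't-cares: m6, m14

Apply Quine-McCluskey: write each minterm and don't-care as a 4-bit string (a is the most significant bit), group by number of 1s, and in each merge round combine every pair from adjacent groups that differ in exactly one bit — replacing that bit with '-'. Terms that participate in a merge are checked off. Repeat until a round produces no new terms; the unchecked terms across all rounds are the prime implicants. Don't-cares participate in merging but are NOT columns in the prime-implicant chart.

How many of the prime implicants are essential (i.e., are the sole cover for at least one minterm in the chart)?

[col 0] 0011, 0101*, 0110*, 1101*, 1110*, 1111*
[col 1] -101, -110, 11-1, 111-
Prime implicants: -101, -110, 0011, 11-1, 111-
PI chart (minterm → PIs covering it):
  3 | 0011  (sole → essential)
  5 | -101  (sole → essential)
  13 | -101,11-1
  15 | 11-1,111-
Essential prime implicants: -101, 0011

2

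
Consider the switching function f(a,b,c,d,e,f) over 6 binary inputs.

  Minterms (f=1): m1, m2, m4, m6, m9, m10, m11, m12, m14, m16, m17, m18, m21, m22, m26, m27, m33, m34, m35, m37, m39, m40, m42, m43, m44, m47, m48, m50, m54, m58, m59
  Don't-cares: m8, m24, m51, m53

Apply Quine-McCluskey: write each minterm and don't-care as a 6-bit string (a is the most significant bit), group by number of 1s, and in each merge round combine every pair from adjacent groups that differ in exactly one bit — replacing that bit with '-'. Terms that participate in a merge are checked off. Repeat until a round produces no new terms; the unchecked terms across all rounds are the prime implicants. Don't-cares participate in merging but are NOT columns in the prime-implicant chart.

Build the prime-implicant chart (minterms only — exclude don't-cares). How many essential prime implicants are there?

6

[col 0] 000001*, 000010*, 000100*, 000110*, 001000*, 001001*, 001010*, 001011*, 001100*, 001110*, 010000*, 010001*, 010010*, 010101*, 010110*, 011000*, 011010*, 011011*, 100001*, 100010*, 100011*, 100101*, 100111*, 101000*, 101010*, 101011*, 101100*, 101111*, 110000*, 110010*, 110011*, 110101*, 110110*, 111010*, 111011*
[col 1] -00001, -00010*, -01000*, -01010*, -01011*, -01100*, -10000*, -10010*, -10101, -10110*, -11010*, -11011*, 0-0001, 0-0010*, 0-0110*, 0-1000*, 0-1010*, 0-1011*, 00-001, 00-010*, 00-100*, 00-110*, 000-10*, 0001-0*, 001-00*, 001-10*, 0010-0*, 0010-1*, 00100-*, 00101-*, 0011-0*, 01-000*, 01-010*, 010-01, 010-10*, 0100-0*, 01000-, 0110-0*, 01101-*, 1-0010*, 1-0011*, 1-0101, 1-1010*, 1-1011*, 10-010*, 10-011*, 10-111*, 100-01*, 100-11*, 1000-1*, 10001-*, 1001-1*, 101-00*, 101-11*, 1010-0*, 10101-*, 11-010*, 11-011*, 110-10*, 1100-0*, 11001-*, 11101-*
[col 2] --0010*, --1010*, --1011*, -0-010*, -01-00, -010-0, -0101-*, -1-010*, -10-10, -100-0, -1101-*, 0--010*, 0-0-10, 0-10-0, 0-101-*, 00--10, 00-1-0, 001--0, 0010--, 01-0-0, 1--010*, 1--011*, 1-001-*, 1-101-*, 10--11, 10-01-*, 100--1, 11-01-*
[col 3] ---010, --101-, 1--01-
Prime implicants: ---010, --101-, -00001, -01-00, -010-0, -10-10, -100-0, -10101, 0-0-10, 0-0001, 0-10-0, 00--10, 00-001, 00-1-0, 001--0, 0010--, 01-0-0, 010-01, 01000-, 1--01-, 1-0101, 10--11, 100--1
PI chart (minterm → PIs covering it):
  1 | -00001,0-0001,00-001
  2 | ---010,0-0-10,00--10
  4 | 00-1-0  (sole → essential)
  6 | 0-0-10,00--10,00-1-0
  9 | 00-001,0010--
  10 | ---010,--101-,-010-0,0-10-0,00--10,001--0,0010--
  11 | --101-,0010--
  12 | -01-00,00-1-0,001--0
  14 | 00--10,00-1-0,001--0
  16 | -100-0,01-0-0,01000-
  17 | 0-0001,010-01,01000-
  18 | ---010,-10-10,-100-0,0-0-10,01-0-0
  21 | -10101,010-01
  22 | -10-10,0-0-10
  26 | ---010,--101-,0-10-0,01-0-0
  27 | --101-  (sole → essential)
  33 | -00001,100--1
  34 | ---010,1--01-
  35 | 1--01-,10--11,100--1
  37 | 1-0101,100--1
  39 | 10--11,100--1
  40 | -01-00,-010-0
  42 | ---010,--101-,-010-0,1--01-
  43 | --101-,1--01-,10--11
  44 | -01-00  (sole → essential)
  47 | 10--11  (sole → essential)
  48 | -100-0  (sole → essential)
  50 | ---010,-10-10,-100-0,1--01-
  54 | -10-10  (sole → essential)
  58 | ---010,--101-,1--01-
  59 | --101-,1--01-
Essential prime implicants: --101-, -01-00, -10-10, -100-0, 00-1-0, 10--11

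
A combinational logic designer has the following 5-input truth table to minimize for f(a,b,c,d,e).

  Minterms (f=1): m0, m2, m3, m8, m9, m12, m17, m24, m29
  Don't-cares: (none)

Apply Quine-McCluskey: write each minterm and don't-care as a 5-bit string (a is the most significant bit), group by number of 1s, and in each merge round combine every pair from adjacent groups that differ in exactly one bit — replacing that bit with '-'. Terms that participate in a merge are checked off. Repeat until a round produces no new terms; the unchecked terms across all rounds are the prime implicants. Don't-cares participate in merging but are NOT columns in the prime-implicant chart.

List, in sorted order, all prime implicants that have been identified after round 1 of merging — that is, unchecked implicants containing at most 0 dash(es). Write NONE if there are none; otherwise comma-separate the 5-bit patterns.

Round 0: 00000✓ 00010✓ 00011✓ 01000✓ 01001✓ 01100✓ 10001 11000✓ 11101
Round 1: -1000 0-000 000-0 0001- 01-00 0100-
PIs = {-1000, 0-000, 000-0, 0001-, 01-00, 0100-, 10001, 11101}

10001, 11101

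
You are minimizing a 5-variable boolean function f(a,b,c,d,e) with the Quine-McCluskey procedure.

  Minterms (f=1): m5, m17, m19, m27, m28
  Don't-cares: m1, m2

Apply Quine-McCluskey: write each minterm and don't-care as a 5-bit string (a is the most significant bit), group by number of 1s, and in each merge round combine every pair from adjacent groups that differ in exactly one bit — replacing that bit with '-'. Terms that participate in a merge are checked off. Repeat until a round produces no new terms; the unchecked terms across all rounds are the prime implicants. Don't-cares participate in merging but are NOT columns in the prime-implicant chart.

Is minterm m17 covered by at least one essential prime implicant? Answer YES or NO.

NO

size-2^0 implicants → 00001(✓)  00010  00101(✓)  10001(✓)  10011(✓)  11011(✓)  11100
size-2^1 implicants → -0001  00-01  1-011  100-1
Unchecked terms (primes): -0001, 00-01, 00010, 1-011, 100-1, 11100
Minterm coverage:
  m5 ⊆ 00-01 [E]
  m17 ⊆ -0001,100-1
  m19 ⊆ 1-011,100-1
  m27 ⊆ 1-011 [E]
  m28 ⊆ 11100 [E]
E = {00-01, 1-011, 11100}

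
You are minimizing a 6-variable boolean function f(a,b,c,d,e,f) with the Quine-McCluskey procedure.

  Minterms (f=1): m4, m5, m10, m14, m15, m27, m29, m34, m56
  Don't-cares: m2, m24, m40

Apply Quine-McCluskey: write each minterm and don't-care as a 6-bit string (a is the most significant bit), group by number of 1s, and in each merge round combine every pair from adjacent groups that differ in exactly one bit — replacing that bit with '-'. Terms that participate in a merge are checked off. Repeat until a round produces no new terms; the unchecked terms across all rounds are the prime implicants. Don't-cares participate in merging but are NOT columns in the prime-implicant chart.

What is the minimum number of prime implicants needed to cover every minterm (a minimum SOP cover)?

7

Round 0: 000010✓ 000100✓ 000101✓ 001010✓ 001110✓ 001111✓ 011000✓ 011011 011101 100010✓ 101000✓ 111000✓
Round 1: -00010 -11000 00-010 00010- 001-10 00111- 1-1000
PIs = {-00010, -11000, 00-010, 00010-, 001-10, 00111-, 011011, 011101, 1-1000}
Coverage chart:
  m4: 00010- ←essential
  m5: 00010- ←essential
  m10: 00-010,001-10
  m14: 001-10,00111-
  m15: 00111- ←essential
  m27: 011011 ←essential
  m29: 011101 ←essential
  m34: -00010 ←essential
  m56: -11000,1-1000
Essential: -00010, 00010-, 00111-, 011011, 011101
Petrick residual → -11000, 00-010
Min cover (7 terms): b'c'd'ef' + bcd'e'f' + a'b'd'ef' + a'b'c'de' + a'b'cde + a'bcd'ef + a'bcde'f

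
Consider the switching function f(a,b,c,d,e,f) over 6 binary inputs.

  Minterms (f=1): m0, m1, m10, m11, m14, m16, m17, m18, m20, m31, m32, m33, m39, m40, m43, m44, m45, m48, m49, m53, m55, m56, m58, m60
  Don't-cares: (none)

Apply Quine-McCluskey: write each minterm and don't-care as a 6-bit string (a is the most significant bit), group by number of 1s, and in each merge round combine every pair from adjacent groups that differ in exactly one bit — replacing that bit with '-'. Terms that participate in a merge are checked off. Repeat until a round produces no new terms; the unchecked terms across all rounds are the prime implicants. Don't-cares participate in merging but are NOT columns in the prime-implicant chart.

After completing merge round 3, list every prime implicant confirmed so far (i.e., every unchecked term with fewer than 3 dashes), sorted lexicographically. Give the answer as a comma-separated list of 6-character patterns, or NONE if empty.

-01011, 001-10, 00101-, 010-00, 0100-0, 011111, 1--000, 1-0111, 1-1-00, 10110-, 110-01, 1101-1, 1110-0

Round 0: 000000✓ 000001✓ 001010✓ 001011✓ 001110✓ 010000✓ 010001✓ 010010✓ 010100✓ 011111 100000✓ 100001✓ 100111✓ 101000✓ 101011✓ 101100✓ 101101✓ 110000✓ 110001✓ 110101✓ 110111✓ 111000✓ 111010✓ 111100✓
Round 1: -00000✓ -00001✓ -01011 -10000✓ -10001✓ 0-0000✓ 0-0001✓ 00000-✓ 001-10 00101- 010-00 0100-0 01000-✓ 1-0000✓ 1-0001✓ 1-0111 1-1000✓ 1-1100✓ 10-000✓ 10000-✓ 101-00✓ 10110- 11-000✓ 110-01 11000-✓ 1101-1 111-00✓ 1110-0
Round 2: --0000✓ --0001✓ -0000-✓ -1000-✓ 0-000-✓ 1--000 1-000-✓ 1-1-00
Round 3: --000-
PIs = {--000-, -01011, 001-10, 00101-, 010-00, 0100-0, 011111, 1--000, 1-0111, 1-1-00, 10110-, 110-01, 1101-1, 1110-0}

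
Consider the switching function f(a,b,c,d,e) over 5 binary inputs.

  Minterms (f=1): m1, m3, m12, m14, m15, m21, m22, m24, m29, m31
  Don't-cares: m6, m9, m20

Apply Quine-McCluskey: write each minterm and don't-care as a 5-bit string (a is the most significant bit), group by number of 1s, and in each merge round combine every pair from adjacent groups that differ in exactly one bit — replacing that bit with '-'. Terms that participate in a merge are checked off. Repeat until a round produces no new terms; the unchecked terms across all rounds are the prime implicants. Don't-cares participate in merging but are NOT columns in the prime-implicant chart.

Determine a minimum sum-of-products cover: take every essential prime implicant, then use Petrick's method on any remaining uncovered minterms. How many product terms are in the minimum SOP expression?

6

[col 0] 00001*, 00011*, 00110*, 01001*, 01100*, 01110*, 01111*, 10100*, 10101*, 10110*, 11000, 11101*, 11111*
[col 1] -0110, -1111, 0-001, 0-110, 000-1, 011-0, 0111-, 1-101, 101-0, 1010-, 111-1
Prime implicants: -0110, -1111, 0-001, 0-110, 000-1, 011-0, 0111-, 1-101, 101-0, 1010-, 11000, 111-1
PI chart (minterm → PIs covering it):
  1 | 0-001,000-1
  3 | 000-1  (sole → essential)
  12 | 011-0  (sole → essential)
  14 | 0-110,011-0,0111-
  15 | -1111,0111-
  21 | 1-101,1010-
  22 | -0110,101-0
  24 | 11000  (sole → essential)
  29 | 1-101,111-1
  31 | -1111,111-1
Essential prime implicants: 000-1, 011-0, 11000
Petrick residual → -0110, -1111, 1-101
Minimum SOP uses 6 PIs: b'cde' + bcde + a'b'c'e + a'bce' + acd'e + abc'd'e'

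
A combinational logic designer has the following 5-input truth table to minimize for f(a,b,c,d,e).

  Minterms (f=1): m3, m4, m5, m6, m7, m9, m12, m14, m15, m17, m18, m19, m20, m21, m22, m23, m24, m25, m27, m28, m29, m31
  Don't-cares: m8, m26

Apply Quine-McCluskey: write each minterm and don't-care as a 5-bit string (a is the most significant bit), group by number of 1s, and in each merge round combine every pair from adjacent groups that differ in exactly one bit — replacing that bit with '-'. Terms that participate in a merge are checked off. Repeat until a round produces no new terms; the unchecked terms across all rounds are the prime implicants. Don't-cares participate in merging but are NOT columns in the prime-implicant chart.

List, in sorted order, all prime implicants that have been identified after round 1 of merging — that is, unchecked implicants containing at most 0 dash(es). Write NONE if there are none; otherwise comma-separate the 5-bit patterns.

Round 0: 00011✓ 00100✓ 00101✓ 00110✓ 00111✓ 01000✓ 01001✓ 01100✓ 01110✓ 01111✓ 10001✓ 10010✓ 10011✓ 10100✓ 10101✓ 10110✓ 10111✓ 11000✓ 11001✓ 11010✓ 11011✓ 11100✓ 11101✓ 11111✓
Round 1: -0011✓ -0100✓ -0101✓ -0110✓ -0111✓ -1000✓ -1001✓ -1100✓ -1111✓ 0-100✓ 0-110✓ 0-111✓ 00-11✓ 001-0✓ 001-1✓ 0010-✓ 0011-✓ 01-00✓ 0100-✓ 011-0✓ 0111-✓ 1-001✓ 1-010✓ 1-011✓ 1-100✓ 1-101✓ 1-111✓ 10-01✓ 10-10✓ 10-11✓ 100-1✓ 1001-✓ 101-0✓ 101-1✓ 1010-✓ 1011-✓ 11-00✓ 11-01✓ 11-11✓ 110-0✓ 110-1✓ 1100-✓ 1101-✓ 111-1✓ 1110-✓
Round 2: --100 --111 -0-11 -01-0✓ -01-1✓ -010-✓ -011-✓ -1-00 -100- 0-1-0 0-11- 001--✓ 1--01✓ 1--11✓ 1-0-1✓ 1-01- 1-1-1✓ 1-10- 10--1✓ 10-1- 101--✓ 11--1✓ 11-0- 110--
Round 3: -01-- 1---1
PIs = {--100, --111, -0-11, -01--, -1-00, -100-, 0-1-0, 0-11-, 1---1, 1-01-, 1-10-, 10-1-, 11-0-, 110--}

NONE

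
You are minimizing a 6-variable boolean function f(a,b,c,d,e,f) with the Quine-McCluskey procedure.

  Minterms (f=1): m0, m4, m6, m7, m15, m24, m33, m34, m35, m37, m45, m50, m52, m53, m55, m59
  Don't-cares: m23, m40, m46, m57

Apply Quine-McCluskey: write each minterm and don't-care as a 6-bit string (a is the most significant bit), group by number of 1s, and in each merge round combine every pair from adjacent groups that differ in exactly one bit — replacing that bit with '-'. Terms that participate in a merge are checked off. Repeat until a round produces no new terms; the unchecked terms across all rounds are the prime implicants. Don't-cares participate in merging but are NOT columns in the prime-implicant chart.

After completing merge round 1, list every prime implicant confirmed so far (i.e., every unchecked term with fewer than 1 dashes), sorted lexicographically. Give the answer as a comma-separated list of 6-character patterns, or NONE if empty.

011000, 101000, 101110

[col 0] 000000*, 000100*, 000110*, 000111*, 001111*, 010111*, 011000, 100001*, 100010*, 100011*, 100101*, 101000, 101101*, 101110, 110010*, 110100*, 110101*, 110111*, 111001*, 111011*
[col 1] -10111, 0-0111, 00-111, 000-00, 0001-0, 00011-, 1-0010, 1-0101, 10-101, 100-01, 1000-1, 10001-, 1101-1, 11010-, 1110-1
Prime implicants: -10111, 0-0111, 00-111, 000-00, 0001-0, 00011-, 011000, 1-0010, 1-0101, 10-101, 100-01, 1000-1, 10001-, 101000, 101110, 1101-1, 11010-, 1110-1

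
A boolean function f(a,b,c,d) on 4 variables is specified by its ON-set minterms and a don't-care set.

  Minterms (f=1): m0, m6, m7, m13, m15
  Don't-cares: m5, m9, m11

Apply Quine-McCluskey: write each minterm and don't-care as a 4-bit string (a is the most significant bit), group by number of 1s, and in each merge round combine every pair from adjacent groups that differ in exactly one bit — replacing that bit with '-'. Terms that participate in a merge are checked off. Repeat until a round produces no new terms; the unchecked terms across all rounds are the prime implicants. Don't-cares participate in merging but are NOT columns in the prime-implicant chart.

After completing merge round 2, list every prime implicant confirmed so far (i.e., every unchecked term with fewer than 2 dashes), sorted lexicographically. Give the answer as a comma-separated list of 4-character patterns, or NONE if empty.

0000, 011-

Round 0: 0000 0101✓ 0110✓ 0111✓ 1001✓ 1011✓ 1101✓ 1111✓
Round 1: -101✓ -111✓ 01-1✓ 011- 1-01✓ 1-11✓ 10-1✓ 11-1✓
Round 2: -1-1 1--1
PIs = {-1-1, 0000, 011-, 1--1}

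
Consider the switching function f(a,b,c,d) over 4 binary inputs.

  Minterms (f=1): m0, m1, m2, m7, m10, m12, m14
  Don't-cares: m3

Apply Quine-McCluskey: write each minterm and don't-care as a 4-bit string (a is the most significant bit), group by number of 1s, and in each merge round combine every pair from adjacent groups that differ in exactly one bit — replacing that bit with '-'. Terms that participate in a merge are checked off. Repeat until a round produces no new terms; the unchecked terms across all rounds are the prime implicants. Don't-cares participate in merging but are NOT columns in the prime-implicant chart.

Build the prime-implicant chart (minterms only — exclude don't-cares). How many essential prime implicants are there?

3

size-2^0 implicants → 0000(✓)  0001(✓)  0010(✓)  0011(✓)  0111(✓)  1010(✓)  1100(✓)  1110(✓)
size-2^1 implicants → -010  0-11  00-0(✓)  00-1(✓)  000-(✓)  001-(✓)  1-10  11-0
size-2^2 implicants → 00--
Unchecked terms (primes): -010, 0-11, 00--, 1-10, 11-0
Minterm coverage:
  m0 ⊆ 00-- [E]
  m1 ⊆ 00-- [E]
  m2 ⊆ -010,00--
  m7 ⊆ 0-11 [E]
  m10 ⊆ -010,1-10
  m12 ⊆ 11-0 [E]
  m14 ⊆ 1-10,11-0
E = {0-11, 00--, 11-0}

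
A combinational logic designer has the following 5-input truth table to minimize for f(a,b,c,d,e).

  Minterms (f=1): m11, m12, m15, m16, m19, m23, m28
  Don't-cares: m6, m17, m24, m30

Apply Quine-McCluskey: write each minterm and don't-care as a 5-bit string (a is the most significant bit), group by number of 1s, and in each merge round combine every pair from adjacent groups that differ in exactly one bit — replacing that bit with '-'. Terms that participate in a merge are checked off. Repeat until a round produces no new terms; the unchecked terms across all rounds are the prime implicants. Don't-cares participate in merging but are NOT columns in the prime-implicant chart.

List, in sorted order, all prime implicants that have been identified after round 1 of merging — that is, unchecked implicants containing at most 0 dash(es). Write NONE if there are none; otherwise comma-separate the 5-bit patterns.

00110

Round 0: 00110 01011✓ 01100✓ 01111✓ 10000✓ 10001✓ 10011✓ 10111✓ 11000✓ 11100✓ 11110✓
Round 1: -1100 01-11 1-000 10-11 100-1 1000- 11-00 111-0
PIs = {-1100, 00110, 01-11, 1-000, 10-11, 100-1, 1000-, 11-00, 111-0}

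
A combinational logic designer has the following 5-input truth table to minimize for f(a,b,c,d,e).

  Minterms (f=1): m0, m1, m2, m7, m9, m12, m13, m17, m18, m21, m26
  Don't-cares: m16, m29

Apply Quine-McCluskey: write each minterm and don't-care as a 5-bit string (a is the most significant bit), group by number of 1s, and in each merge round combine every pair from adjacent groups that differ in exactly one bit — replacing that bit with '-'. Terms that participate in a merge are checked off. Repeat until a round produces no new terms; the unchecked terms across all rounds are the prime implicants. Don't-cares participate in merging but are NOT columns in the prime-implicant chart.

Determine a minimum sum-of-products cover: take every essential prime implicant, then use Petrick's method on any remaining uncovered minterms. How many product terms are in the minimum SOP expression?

6

[col 0] 00000*, 00001*, 00010*, 00111, 01001*, 01100*, 01101*, 10000*, 10001*, 10010*, 10101*, 11010*, 11101*
[col 1] -0000*, -0001*, -0010*, -1101, 0-001, 000-0*, 0000-*, 01-01, 0110-, 1-010, 1-101, 10-01, 100-0*, 1000-*
[col 2] -00-0, -000-
Prime implicants: -00-0, -000-, -1101, 0-001, 00111, 01-01, 0110-, 1-010, 1-101, 10-01
PI chart (minterm → PIs covering it):
  0 | -00-0,-000-
  1 | -000-,0-001
  2 | -00-0  (sole → essential)
  7 | 00111  (sole → essential)
  9 | 0-001,01-01
  12 | 0110-  (sole → essential)
  13 | -1101,01-01,0110-
  17 | -000-,10-01
  18 | -00-0,1-010
  21 | 1-101,10-01
  26 | 1-010  (sole → essential)
Essential prime implicants: -00-0, 00111, 0110-, 1-010
Petrick residual → 0-001, 10-01
Minimum SOP uses 6 PIs: b'c'e' + a'c'd'e + a'b'cde + a'bcd' + ac'de' + ab'd'e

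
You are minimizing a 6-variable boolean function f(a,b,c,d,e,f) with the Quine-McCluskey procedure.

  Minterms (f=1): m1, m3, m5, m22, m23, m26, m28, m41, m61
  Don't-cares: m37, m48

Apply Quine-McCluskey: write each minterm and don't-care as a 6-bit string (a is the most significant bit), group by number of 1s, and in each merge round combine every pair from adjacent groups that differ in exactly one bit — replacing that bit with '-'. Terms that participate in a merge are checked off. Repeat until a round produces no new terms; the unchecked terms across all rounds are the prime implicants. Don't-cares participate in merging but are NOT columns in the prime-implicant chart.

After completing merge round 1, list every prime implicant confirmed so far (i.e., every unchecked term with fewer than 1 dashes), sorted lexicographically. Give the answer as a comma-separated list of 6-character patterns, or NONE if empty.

011010, 011100, 101001, 110000, 111101

size-2^0 implicants → 000001(✓)  000011(✓)  000101(✓)  010110(✓)  010111(✓)  011010  011100  100101(✓)  101001  110000  111101
size-2^1 implicants → -00101  000-01  0000-1  01011-
Unchecked terms (primes): -00101, 000-01, 0000-1, 01011-, 011010, 011100, 101001, 110000, 111101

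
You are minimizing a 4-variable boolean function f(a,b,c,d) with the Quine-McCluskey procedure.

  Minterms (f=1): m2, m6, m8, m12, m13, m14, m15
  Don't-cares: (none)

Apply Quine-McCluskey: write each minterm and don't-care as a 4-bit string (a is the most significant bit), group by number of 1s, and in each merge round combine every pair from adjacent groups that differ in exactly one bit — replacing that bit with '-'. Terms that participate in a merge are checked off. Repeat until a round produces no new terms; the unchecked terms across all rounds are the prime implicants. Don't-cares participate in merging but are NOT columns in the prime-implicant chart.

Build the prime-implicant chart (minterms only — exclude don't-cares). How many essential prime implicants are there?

3

Round 0: 0010✓ 0110✓ 1000✓ 1100✓ 1101✓ 1110✓ 1111✓
Round 1: -110 0-10 1-00 11-0✓ 11-1✓ 110-✓ 111-✓
Round 2: 11--
PIs = {-110, 0-10, 1-00, 11--}
Coverage chart:
  m2: 0-10 ←essential
  m6: -110,0-10
  m8: 1-00 ←essential
  m12: 1-00,11--
  m13: 11-- ←essential
  m14: -110,11--
  m15: 11-- ←essential
Essential: 0-10, 1-00, 11--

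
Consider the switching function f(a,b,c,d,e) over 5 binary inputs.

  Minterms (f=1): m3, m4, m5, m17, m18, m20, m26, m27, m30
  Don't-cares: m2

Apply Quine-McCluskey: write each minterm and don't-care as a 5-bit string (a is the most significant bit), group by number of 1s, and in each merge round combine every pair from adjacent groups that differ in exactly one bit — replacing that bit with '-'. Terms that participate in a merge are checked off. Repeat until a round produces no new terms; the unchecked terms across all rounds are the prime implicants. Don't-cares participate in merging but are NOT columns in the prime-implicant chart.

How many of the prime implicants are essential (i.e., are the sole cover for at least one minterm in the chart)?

Round 0: 00010✓ 00011✓ 00100✓ 00101✓ 10001 10010✓ 10100✓ 11010✓ 11011✓ 11110✓
Round 1: -0010 -0100 0001- 0010- 1-010 11-10 1101-
PIs = {-0010, -0100, 0001-, 0010-, 1-010, 10001, 11-10, 1101-}
Coverage chart:
  m3: 0001- ←essential
  m4: -0100,0010-
  m5: 0010- ←essential
  m17: 10001 ←essential
  m18: -0010,1-010
  m20: -0100 ←essential
  m26: 1-010,11-10,1101-
  m27: 1101- ←essential
  m30: 11-10 ←essential
Essential: -0100, 0001-, 0010-, 10001, 11-10, 1101-

6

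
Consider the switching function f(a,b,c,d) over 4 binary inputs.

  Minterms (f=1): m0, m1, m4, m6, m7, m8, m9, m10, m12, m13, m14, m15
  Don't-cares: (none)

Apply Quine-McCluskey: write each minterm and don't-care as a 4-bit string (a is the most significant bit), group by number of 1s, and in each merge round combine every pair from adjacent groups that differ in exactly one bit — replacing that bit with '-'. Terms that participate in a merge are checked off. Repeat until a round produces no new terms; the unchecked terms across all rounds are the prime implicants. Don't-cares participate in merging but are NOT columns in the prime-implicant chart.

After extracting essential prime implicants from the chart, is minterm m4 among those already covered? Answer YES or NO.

[col 0] 0000*, 0001*, 0100*, 0110*, 0111*, 1000*, 1001*, 1010*, 1100*, 1101*, 1110*, 1111*
[col 1] -000*, -001*, -100*, -110*, -111*, 0-00*, 000-*, 01-0*, 011-*, 1-00*, 1-01*, 1-10*, 10-0*, 100-*, 11-0*, 11-1*, 110-*, 111-*
[col 2] --00, -00-, -1-0, -11-, 1--0, 1-0-, 11--
Prime implicants: --00, -00-, -1-0, -11-, 1--0, 1-0-, 11--
PI chart (minterm → PIs covering it):
  0 | --00,-00-
  1 | -00-  (sole → essential)
  4 | --00,-1-0
  6 | -1-0,-11-
  7 | -11-  (sole → essential)
  8 | --00,-00-,1--0,1-0-
  9 | -00-,1-0-
  10 | 1--0  (sole → essential)
  12 | --00,-1-0,1--0,1-0-,11--
  13 | 1-0-,11--
  14 | -1-0,-11-,1--0,11--
  15 | -11-,11--
Essential prime implicants: -00-, -11-, 1--0

NO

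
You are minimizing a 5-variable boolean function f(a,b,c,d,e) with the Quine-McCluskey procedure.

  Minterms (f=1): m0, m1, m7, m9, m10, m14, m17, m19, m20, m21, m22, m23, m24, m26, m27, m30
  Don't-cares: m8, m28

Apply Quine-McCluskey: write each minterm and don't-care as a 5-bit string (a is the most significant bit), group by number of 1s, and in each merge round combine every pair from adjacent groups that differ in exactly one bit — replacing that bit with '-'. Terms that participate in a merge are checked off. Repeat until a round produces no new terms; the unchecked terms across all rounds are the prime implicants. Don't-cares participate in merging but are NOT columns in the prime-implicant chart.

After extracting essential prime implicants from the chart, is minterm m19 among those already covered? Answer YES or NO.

Round 0: 00000✓ 00001✓ 00111✓ 01000✓ 01001✓ 01010✓ 01110✓ 10001✓ 10011✓ 10100✓ 10101✓ 10110✓ 10111✓ 11000✓ 11010✓ 11011✓ 11100✓ 11110✓
Round 1: -0001 -0111 -1000✓ -1010✓ -1110✓ 0-000✓ 0-001✓ 0000-✓ 01-10✓ 010-0✓ 0100-✓ 1-011 1-100✓ 1-110✓ 10-01✓ 10-11✓ 100-1✓ 101-0✓ 101-1✓ 1010-✓ 1011-✓ 11-00✓ 11-10✓ 110-0✓ 1101- 111-0✓
Round 2: -1-10 -10-0 0-00- 1-1-0 10--1 101-- 11--0
PIs = {-0001, -0111, -1-10, -10-0, 0-00-, 1-011, 1-1-0, 10--1, 101--, 11--0, 1101-}
Coverage chart:
  m0: 0-00- ←essential
  m1: -0001,0-00-
  m7: -0111 ←essential
  m9: 0-00- ←essential
  m10: -1-10,-10-0
  m14: -1-10 ←essential
  m17: -0001,10--1
  m19: 1-011,10--1
  m20: 1-1-0,101--
  m21: 10--1,101--
  m22: 1-1-0,101--
  m23: -0111,10--1,101--
  m24: -10-0,11--0
  m26: -1-10,-10-0,11--0,1101-
  m27: 1-011,1101-
  m30: -1-10,1-1-0,11--0
Essential: -0111, -1-10, 0-00-

NO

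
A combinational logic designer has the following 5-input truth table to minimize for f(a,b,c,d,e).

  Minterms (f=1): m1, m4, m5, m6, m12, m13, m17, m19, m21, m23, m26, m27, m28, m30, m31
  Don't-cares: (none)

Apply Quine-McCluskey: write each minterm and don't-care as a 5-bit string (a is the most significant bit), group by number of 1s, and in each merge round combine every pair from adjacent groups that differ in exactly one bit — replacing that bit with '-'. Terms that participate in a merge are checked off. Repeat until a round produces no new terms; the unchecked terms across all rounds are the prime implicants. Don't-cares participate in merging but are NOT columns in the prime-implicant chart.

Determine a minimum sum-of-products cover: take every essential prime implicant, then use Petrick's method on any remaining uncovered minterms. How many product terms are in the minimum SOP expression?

Round 0: 00001✓ 00100✓ 00101✓ 00110✓ 01100✓ 01101✓ 10001✓ 10011✓ 10101✓ 10111✓ 11010✓ 11011✓ 11100✓ 11110✓ 11111✓
Round 1: -0001✓ -0101✓ -1100 0-100✓ 0-101✓ 00-01✓ 001-0 0010-✓ 0110-✓ 1-011✓ 1-111✓ 10-01✓ 10-11✓ 100-1✓ 101-1✓ 11-10✓ 11-11✓ 1101-✓ 111-0 1111-✓
Round 2: -0-01 0-10- 1--11 10--1 11-1-
PIs = {-0-01, -1100, 0-10-, 001-0, 1--11, 10--1, 11-1-, 111-0}
Coverage chart:
  m1: -0-01 ←essential
  m4: 0-10-,001-0
  m5: -0-01,0-10-
  m6: 001-0 ←essential
  m12: -1100,0-10-
  m13: 0-10- ←essential
  m17: -0-01,10--1
  m19: 1--11,10--1
  m21: -0-01,10--1
  m23: 1--11,10--1
  m26: 11-1- ←essential
  m27: 1--11,11-1-
  m28: -1100,111-0
  m30: 11-1-,111-0
  m31: 1--11,11-1-
Essential: -0-01, 0-10-, 001-0, 11-1-
Petrick residual → -1100, 1--11
Min cover (6 terms): b'd'e + bcd'e' + a'cd' + a'b'ce' + ade + abd

6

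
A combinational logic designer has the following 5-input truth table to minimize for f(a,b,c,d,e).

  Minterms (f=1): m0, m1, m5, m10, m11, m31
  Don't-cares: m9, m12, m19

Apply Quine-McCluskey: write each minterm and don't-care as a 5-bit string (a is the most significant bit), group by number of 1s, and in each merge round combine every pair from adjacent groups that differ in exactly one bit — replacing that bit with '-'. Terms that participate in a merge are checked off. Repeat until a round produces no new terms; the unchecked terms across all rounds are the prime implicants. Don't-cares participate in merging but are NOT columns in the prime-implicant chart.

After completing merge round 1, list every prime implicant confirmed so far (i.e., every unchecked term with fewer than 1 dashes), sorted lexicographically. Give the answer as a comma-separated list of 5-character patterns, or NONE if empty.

Round 0: 00000✓ 00001✓ 00101✓ 01001✓ 01010✓ 01011✓ 01100 10011 11111
Round 1: 0-001 00-01 0000- 010-1 0101-
PIs = {0-001, 00-01, 0000-, 010-1, 0101-, 01100, 10011, 11111}

01100, 10011, 11111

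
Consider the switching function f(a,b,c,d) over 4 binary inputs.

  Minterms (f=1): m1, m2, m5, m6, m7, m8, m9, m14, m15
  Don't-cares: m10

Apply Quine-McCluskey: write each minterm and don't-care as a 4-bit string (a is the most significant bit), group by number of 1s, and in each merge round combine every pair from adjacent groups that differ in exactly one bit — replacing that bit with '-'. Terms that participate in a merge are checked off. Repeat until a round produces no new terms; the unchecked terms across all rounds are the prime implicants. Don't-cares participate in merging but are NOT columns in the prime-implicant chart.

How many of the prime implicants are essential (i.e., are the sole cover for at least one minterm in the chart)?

2

[col 0] 0001*, 0010*, 0101*, 0110*, 0111*, 1000*, 1001*, 1010*, 1110*, 1111*
[col 1] -001, -010*, -110*, -111*, 0-01, 0-10*, 01-1, 011-*, 1-10*, 10-0, 100-, 111-*
[col 2] --10, -11-
Prime implicants: --10, -001, -11-, 0-01, 01-1, 10-0, 100-
PI chart (minterm → PIs covering it):
  1 | -001,0-01
  2 | --10  (sole → essential)
  5 | 0-01,01-1
  6 | --10,-11-
  7 | -11-,01-1
  8 | 10-0,100-
  9 | -001,100-
  14 | --10,-11-
  15 | -11-  (sole → essential)
Essential prime implicants: --10, -11-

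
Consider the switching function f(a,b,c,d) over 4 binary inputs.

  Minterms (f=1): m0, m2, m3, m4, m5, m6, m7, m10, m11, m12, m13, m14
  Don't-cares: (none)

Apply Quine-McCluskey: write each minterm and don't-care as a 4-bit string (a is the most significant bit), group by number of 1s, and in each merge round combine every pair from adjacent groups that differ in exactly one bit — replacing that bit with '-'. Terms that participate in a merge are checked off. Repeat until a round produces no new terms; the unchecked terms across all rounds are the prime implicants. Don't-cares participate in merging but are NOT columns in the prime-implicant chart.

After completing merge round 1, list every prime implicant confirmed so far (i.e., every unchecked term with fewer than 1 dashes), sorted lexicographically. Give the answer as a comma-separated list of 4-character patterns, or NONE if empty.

NONE

size-2^0 implicants → 0000(✓)  0010(✓)  0011(✓)  0100(✓)  0101(✓)  0110(✓)  0111(✓)  1010(✓)  1011(✓)  1100(✓)  1101(✓)  1110(✓)
size-2^1 implicants → -010(✓)  -011(✓)  -100(✓)  -101(✓)  -110(✓)  0-00(✓)  0-10(✓)  0-11(✓)  00-0(✓)  001-(✓)  01-0(✓)  01-1(✓)  010-(✓)  011-(✓)  1-10(✓)  101-(✓)  11-0(✓)  110-(✓)
size-2^2 implicants → --10  -01-  -1-0  -10-  0--0  0-1-  01--
Unchecked terms (primes): --10, -01-, -1-0, -10-, 0--0, 0-1-, 01--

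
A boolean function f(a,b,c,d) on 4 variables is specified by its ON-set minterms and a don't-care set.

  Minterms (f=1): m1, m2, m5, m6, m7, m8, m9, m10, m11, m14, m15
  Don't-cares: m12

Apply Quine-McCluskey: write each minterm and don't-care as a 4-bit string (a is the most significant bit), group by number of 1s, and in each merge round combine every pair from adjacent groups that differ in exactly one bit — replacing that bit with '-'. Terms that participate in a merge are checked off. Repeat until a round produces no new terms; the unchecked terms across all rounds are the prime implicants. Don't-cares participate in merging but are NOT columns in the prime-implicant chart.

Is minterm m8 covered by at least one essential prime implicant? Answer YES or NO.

size-2^0 implicants → 0001(✓)  0010(✓)  0101(✓)  0110(✓)  0111(✓)  1000(✓)  1001(✓)  1010(✓)  1011(✓)  1100(✓)  1110(✓)  1111(✓)
size-2^1 implicants → -001  -010(✓)  -110(✓)  -111(✓)  0-01  0-10(✓)  01-1  011-(✓)  1-00(✓)  1-10(✓)  1-11(✓)  10-0(✓)  10-1(✓)  100-(✓)  101-(✓)  11-0(✓)  111-(✓)
size-2^2 implicants → --10  -11-  1--0  1-1-  10--
Unchecked terms (primes): --10, -001, -11-, 0-01, 01-1, 1--0, 1-1-, 10--
Minterm coverage:
  m1 ⊆ -001,0-01
  m2 ⊆ --10 [E]
  m5 ⊆ 0-01,01-1
  m6 ⊆ --10,-11-
  m7 ⊆ -11-,01-1
  m8 ⊆ 1--0,10--
  m9 ⊆ -001,10--
  m10 ⊆ --10,1--0,1-1-,10--
  m11 ⊆ 1-1-,10--
  m14 ⊆ --10,-11-,1--0,1-1-
  m15 ⊆ -11-,1-1-
E = {--10}

NO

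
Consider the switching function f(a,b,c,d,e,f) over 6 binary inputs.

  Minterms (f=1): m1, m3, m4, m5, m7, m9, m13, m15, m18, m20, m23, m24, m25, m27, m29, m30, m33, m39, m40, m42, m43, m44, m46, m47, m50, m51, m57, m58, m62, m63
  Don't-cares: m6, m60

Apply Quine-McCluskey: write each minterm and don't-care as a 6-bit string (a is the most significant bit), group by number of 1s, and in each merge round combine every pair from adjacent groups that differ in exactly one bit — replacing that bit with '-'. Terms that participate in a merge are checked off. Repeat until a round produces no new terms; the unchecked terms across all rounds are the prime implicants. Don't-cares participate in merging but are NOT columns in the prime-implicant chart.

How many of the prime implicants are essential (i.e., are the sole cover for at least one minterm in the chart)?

size-2^0 implicants → 000001(✓)  000011(✓)  000100(✓)  000101(✓)  000110(✓)  000111(✓)  001001(✓)  001101(✓)  001111(✓)  010010(✓)  010100(✓)  010111(✓)  011000(✓)  011001(✓)  011011(✓)  011101(✓)  011110(✓)  100001(✓)  100111(✓)  101000(✓)  101010(✓)  101011(✓)  101100(✓)  101110(✓)  101111(✓)  110010(✓)  110011(✓)  111001(✓)  111010(✓)  111100(✓)  111110(✓)  111111(✓)
size-2^1 implicants → -00001  -00111(✓)  -01111(✓)  -10010  -11001  -11110  0-0100  0-0111  0-1001(✓)  0-1101(✓)  00-001(✓)  00-101(✓)  00-111(✓)  000-01(✓)  000-11(✓)  0000-1(✓)  0001-0(✓)  0001-1(✓)  00010-(✓)  00011-(✓)  001-01(✓)  0011-1(✓)  011-01(✓)  0110-1  01100-  1-1010(✓)  1-1100(✓)  1-1110(✓)  1-1111(✓)  10-111(✓)  101-00(✓)  101-10(✓)  101-11(✓)  1010-0(✓)  10101-(✓)  1011-0(✓)  10111-(✓)  11-010  11001-  111-10(✓)  1111-0(✓)  11111-(✓)
size-2^2 implicants → -0-111  0-1-01  00--01  00-1-1  000--1  0001--  1-1-10  1-11-0  1-111-  101--0  101-1-
Unchecked terms (primes): -0-111, -00001, -10010, -11001, -11110, 0-0100, 0-0111, 0-1-01, 00--01, 00-1-1, 000--1, 0001--, 0110-1, 01100-, 1-1-10, 1-11-0, 1-111-, 101--0, 101-1-, 11-010, 11001-
Minterm coverage:
  m1 ⊆ -00001,00--01,000--1
  m3 ⊆ 000--1 [E]
  m4 ⊆ 0-0100,0001--
  m5 ⊆ 00--01,00-1-1,000--1,0001--
  m7 ⊆ -0-111,0-0111,00-1-1,000--1,0001--
  m9 ⊆ 0-1-01,00--01
  m13 ⊆ 0-1-01,00--01,00-1-1
  m15 ⊆ -0-111,00-1-1
  m18 ⊆ -10010 [E]
  m20 ⊆ 0-0100 [E]
  m23 ⊆ 0-0111 [E]
  m24 ⊆ 01100- [E]
  m25 ⊆ -11001,0-1-01,0110-1,01100-
  m27 ⊆ 0110-1 [E]
  m29 ⊆ 0-1-01 [E]
  m30 ⊆ -11110 [E]
  m33 ⊆ -00001 [E]
  m39 ⊆ -0-111 [E]
  m40 ⊆ 101--0 [E]
  m42 ⊆ 1-1-10,101--0,101-1-
  m43 ⊆ 101-1- [E]
  m44 ⊆ 1-11-0,101--0
  m46 ⊆ 1-1-10,1-11-0,1-111-,101--0,101-1-
  m47 ⊆ -0-111,1-111-,101-1-
  m50 ⊆ -10010,11-010,11001-
  m51 ⊆ 11001- [E]
  m57 ⊆ -11001 [E]
  m58 ⊆ 1-1-10,11-010
  m62 ⊆ -11110,1-1-10,1-11-0,1-111-
  m63 ⊆ 1-111- [E]
E = {-0-111, -00001, -10010, -11001, -11110, 0-0100, 0-0111, 0-1-01, 000--1, 0110-1, 01100-, 1-111-, 101--0, 101-1-, 11001-}

15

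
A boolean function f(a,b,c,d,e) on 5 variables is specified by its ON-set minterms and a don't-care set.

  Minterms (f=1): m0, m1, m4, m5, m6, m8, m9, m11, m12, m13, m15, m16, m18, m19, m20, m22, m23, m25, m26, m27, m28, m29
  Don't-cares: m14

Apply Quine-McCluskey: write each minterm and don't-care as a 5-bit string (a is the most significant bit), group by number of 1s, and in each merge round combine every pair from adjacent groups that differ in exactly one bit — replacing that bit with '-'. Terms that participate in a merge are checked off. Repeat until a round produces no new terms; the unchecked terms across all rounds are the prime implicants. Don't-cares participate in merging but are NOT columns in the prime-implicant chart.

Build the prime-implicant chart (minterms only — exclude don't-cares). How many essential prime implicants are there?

size-2^0 implicants → 00000(✓)  00001(✓)  00100(✓)  00101(✓)  00110(✓)  01000(✓)  01001(✓)  01011(✓)  01100(✓)  01101(✓)  01110(✓)  01111(✓)  10000(✓)  10010(✓)  10011(✓)  10100(✓)  10110(✓)  10111(✓)  11001(✓)  11010(✓)  11011(✓)  11100(✓)  11101(✓)
size-2^1 implicants → -0000(✓)  -0100(✓)  -0110(✓)  -1001(✓)  -1011(✓)  -1100(✓)  -1101(✓)  0-000(✓)  0-001(✓)  0-100(✓)  0-101(✓)  0-110(✓)  00-00(✓)  00-01(✓)  0000-(✓)  001-0(✓)  0010-(✓)  01-00(✓)  01-01(✓)  01-11(✓)  010-1(✓)  0100-(✓)  011-0(✓)  011-1(✓)  0110-(✓)  0111-(✓)  1-010(✓)  1-011(✓)  1-100(✓)  10-00(✓)  10-10(✓)  10-11(✓)  100-0(✓)  1001-(✓)  101-0(✓)  1011-(✓)  11-01(✓)  110-1(✓)  1101-(✓)  1110-(✓)
size-2^2 implicants → --100  -0-00  -01-0  -1-01  -10-1  -110-  0--00(✓)  0--01(✓)  0-00-(✓)  0-1-0  0-10-(✓)  00-0-(✓)  01--1  01-0-(✓)  011--  1-01-  10--0  10-1-
size-2^3 implicants → 0--0-
Unchecked terms (primes): --100, -0-00, -01-0, -1-01, -10-1, -110-, 0--0-, 0-1-0, 01--1, 011--, 1-01-, 10--0, 10-1-
Minterm coverage:
  m0 ⊆ -0-00,0--0-
  m1 ⊆ 0--0- [E]
  m4 ⊆ --100,-0-00,-01-0,0--0-,0-1-0
  m5 ⊆ 0--0- [E]
  m6 ⊆ -01-0,0-1-0
  m8 ⊆ 0--0- [E]
  m9 ⊆ -1-01,-10-1,0--0-,01--1
  m11 ⊆ -10-1,01--1
  m12 ⊆ --100,-110-,0--0-,0-1-0,011--
  m13 ⊆ -1-01,-110-,0--0-,01--1,011--
  m15 ⊆ 01--1,011--
  m16 ⊆ -0-00,10--0
  m18 ⊆ 1-01-,10--0,10-1-
  m19 ⊆ 1-01-,10-1-
  m20 ⊆ --100,-0-00,-01-0,10--0
  m22 ⊆ -01-0,10--0,10-1-
  m23 ⊆ 10-1- [E]
  m25 ⊆ -1-01,-10-1
  m26 ⊆ 1-01- [E]
  m27 ⊆ -10-1,1-01-
  m28 ⊆ --100,-110-
  m29 ⊆ -1-01,-110-
E = {0--0-, 1-01-, 10-1-}

3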